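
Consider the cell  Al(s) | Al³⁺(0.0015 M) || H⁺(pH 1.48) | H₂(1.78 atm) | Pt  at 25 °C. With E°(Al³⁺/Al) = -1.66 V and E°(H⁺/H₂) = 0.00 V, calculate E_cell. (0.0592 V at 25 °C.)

The hydrogen couple is the cathode, so E°_cell = 1.66 V; n = 6.
[H⁺] = 10^(−1.48) = 0.033 M, and Q = [Al³⁺]^2·P(H₂)^3 / [H⁺]^6 = 9630.
E = E° − (0.0592/6) log Q = 1.66 − (0.0592/6)(3.983) = 1.621 V.

1.62 V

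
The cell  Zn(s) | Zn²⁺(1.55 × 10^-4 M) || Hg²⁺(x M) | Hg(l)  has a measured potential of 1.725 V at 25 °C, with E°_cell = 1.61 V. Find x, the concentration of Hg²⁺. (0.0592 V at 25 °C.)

1.2 M

From the Nernst equation, log Q = n(E° − E)/0.0592 = 2(1.61 − 1.725)/0.0592 = -3.885, so Q = 1.3 × 10^-4.
With Q = [Zn²⁺]/[Hg²⁺] and the known concentrations, [Hg²⁺] in the denominator gives [Hg²⁺] = 1.2 M.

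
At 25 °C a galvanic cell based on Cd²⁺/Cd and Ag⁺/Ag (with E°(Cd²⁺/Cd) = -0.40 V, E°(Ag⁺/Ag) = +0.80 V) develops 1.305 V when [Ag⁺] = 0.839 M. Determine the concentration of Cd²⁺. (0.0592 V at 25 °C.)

2 × 10^-4 M

From the Nernst equation, log Q = n(E° − E)/0.0592 = 2(1.20 − 1.305)/0.0592 = -3.547, so Q = 2.84 × 10^-4.
With Q = [Cd²⁺]/[Ag⁺]^2 and the known concentrations, [Cd²⁺] in the numerator gives [Cd²⁺] = 2 × 10^-4 M.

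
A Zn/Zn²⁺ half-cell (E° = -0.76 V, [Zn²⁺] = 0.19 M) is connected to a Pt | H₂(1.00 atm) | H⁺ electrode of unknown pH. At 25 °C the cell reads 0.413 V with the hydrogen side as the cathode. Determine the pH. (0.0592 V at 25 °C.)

pH = 6.22

E°_cell = 0.76 V and n = 2.
log Q = n(E° − E)/0.0592 = 2×(0.76 − 0.413)/0.0592 = 11.723.
With Q = [Zn²⁺]·P(H₂) / [H⁺]^2, solving for [H⁺] gives log[H⁺] = -6.222, so pH = 6.22.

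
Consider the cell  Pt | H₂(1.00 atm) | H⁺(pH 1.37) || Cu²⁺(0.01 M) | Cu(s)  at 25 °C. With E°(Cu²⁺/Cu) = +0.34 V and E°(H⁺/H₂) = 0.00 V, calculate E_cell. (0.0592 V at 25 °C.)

0.36 V

The Cu²⁺/Cu couple is the cathode, so E°_cell = 0.34 V; n = 2.
[H⁺] = 10^(−1.37) = 0.043 M, and Q = [H⁺]^2 / ([Cu²⁺]·P(H₂)) = 0.182.
E = E° − (0.0592/2) log Q = 0.34 − (0.0592/2)(-0.740) = 0.362 V.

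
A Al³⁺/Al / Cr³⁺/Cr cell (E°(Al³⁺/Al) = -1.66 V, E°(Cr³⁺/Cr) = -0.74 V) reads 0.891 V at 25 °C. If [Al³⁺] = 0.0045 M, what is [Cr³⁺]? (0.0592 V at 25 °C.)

1.5 × 10^-4 M

From the Nernst equation, log Q = n(E° − E)/0.0592 = 3(0.92 − 0.891)/0.0592 = 1.470, so Q = 29.5.
With Q = [Al³⁺]/[Cr³⁺] and the known concentrations, [Cr³⁺] in the denominator gives [Cr³⁺] = 1.5 × 10^-4 M.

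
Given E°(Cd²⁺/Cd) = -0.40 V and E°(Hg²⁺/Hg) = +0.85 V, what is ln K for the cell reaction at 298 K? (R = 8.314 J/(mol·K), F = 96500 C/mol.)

ln K = 97.4

E°_cell = +0.85 − (-0.40) = 1.25 V, with n = 2 electrons transferred.
At equilibrium E = 0, so the Nernst equation gives ln K = nFE°/RT = (2)(96500)(1.25)/((8.314)(298)) = 97.37.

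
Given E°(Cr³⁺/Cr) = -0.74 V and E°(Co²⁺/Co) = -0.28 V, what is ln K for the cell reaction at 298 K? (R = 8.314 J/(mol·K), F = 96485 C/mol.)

E°_cell = -0.28 − (-0.74) = 0.46 V, with n = 6 electrons transferred.
At equilibrium E = 0, so the Nernst equation gives ln K = nFE°/RT = (6)(96485)(0.46)/((8.314)(298)) = 107.48.

ln K = 107.5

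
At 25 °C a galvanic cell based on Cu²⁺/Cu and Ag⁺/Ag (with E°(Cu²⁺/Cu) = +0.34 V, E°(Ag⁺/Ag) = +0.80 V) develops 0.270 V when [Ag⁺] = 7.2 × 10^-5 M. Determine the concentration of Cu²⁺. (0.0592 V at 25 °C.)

0.014 M

From the Nernst equation, log Q = n(E° − E)/0.0592 = 2(0.46 − 0.270)/0.0592 = 6.419, so Q = 2.62 × 10^6.
With Q = [Cu²⁺]/[Ag⁺]^2 and the known concentrations, [Cu²⁺] in the numerator gives [Cu²⁺] = 0.014 M.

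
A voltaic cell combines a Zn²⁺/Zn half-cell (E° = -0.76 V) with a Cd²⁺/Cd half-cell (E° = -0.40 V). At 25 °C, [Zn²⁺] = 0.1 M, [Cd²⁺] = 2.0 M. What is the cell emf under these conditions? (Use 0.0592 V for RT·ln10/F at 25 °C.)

0.399 V

The Cd²⁺/Cd couple has the higher reduction potential and acts as the cathode, so E°_cell = -0.40 − (-0.76) = 0.36 V.
Balancing electrons gives n = 2; the reaction quotient is Q = [Zn²⁺]/[Cd²⁺] = 0.0500.
At 25 °C, E = E° − (0.0592/n) log Q = 0.36 − (0.0592/2)(-1.301) = 0.360 + 0.039 = 0.399 V.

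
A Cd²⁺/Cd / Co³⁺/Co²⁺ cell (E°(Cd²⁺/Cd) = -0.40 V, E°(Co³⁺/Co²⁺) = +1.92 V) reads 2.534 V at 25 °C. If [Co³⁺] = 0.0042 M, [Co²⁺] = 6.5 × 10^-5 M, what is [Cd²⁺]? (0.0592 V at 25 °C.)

2.5 × 10^-4 M

From the Nernst equation, log Q = n(E° − E)/0.0592 = 2(2.32 − 2.534)/0.0592 = -7.230, so Q = 5.89 × 10^-8.
With Q = [Cd²⁺]·[Co²⁺]^2/[Co³⁺]^2 and the known concentrations, [Cd²⁺] in the numerator gives [Cd²⁺] = 2.5 × 10^-4 M.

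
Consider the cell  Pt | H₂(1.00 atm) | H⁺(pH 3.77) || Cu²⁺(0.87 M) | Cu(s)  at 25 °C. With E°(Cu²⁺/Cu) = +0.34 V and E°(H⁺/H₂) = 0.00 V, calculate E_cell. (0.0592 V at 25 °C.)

0.56 V

The Cu²⁺/Cu couple is the cathode, so E°_cell = 0.34 V; n = 2.
[H⁺] = 10^(−3.77) = 1.7 × 10^-4 M, and Q = [H⁺]^2 / ([Cu²⁺]·P(H₂)) = 3.31 × 10^-8.
E = E° − (0.0592/2) log Q = 0.34 − (0.0592/2)(-7.480) = 0.561 V.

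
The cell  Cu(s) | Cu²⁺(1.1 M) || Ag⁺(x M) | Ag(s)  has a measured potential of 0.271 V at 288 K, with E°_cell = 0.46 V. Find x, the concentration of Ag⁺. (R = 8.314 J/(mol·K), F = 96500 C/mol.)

5.2 × 10^-4 M

From the Nernst equation, ln Q = nF(E° − E)/RT = 2×96500×(0.46 − 0.271)/(8.314×288) = 15.234, so Q = 4.13 × 10^6.
With Q = [Cu²⁺]/[Ag⁺]^2 and the known concentrations, [Ag⁺]^2 in the denominator gives [Ag⁺] = 5.2 × 10^-4 M.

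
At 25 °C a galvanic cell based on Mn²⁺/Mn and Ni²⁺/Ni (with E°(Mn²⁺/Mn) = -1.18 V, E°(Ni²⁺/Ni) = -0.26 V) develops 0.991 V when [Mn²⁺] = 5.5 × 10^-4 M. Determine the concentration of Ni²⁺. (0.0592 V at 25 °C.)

0.14 M

From the Nernst equation, log Q = n(E° − E)/0.0592 = 2(0.92 − 0.991)/0.0592 = -2.399, so Q = 0.00399.
With Q = [Mn²⁺]/[Ni²⁺] and the known concentrations, [Ni²⁺] in the denominator gives [Ni²⁺] = 0.14 M.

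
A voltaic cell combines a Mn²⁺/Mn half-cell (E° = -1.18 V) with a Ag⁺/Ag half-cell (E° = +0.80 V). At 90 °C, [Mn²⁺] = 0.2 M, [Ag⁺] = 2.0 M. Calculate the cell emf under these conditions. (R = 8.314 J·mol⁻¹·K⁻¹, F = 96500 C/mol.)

The Ag⁺/Ag couple has the higher reduction potential and acts as the cathode, so E°_cell = +0.80 − (-1.18) = 1.98 V.
Balancing electrons gives n = 2; the reaction quotient is Q = [Mn²⁺]/[Ag⁺]^2 = 0.0500.
E = E° − (RT/nF) ln Q = 1.98 − (8.314×363)/(2×96500) × (-2.996) = 1.980 + 0.047 = 2.027 V.

2.03 V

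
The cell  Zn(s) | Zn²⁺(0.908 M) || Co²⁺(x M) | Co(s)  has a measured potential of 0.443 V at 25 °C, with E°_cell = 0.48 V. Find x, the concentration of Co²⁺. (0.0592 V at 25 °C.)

From the Nernst equation, log Q = n(E° − E)/0.0592 = 2(0.48 − 0.443)/0.0592 = 1.250, so Q = 17.8.
With Q = [Zn²⁺]/[Co²⁺] and the known concentrations, [Co²⁺] in the denominator gives [Co²⁺] = 0.051 M.

0.051 M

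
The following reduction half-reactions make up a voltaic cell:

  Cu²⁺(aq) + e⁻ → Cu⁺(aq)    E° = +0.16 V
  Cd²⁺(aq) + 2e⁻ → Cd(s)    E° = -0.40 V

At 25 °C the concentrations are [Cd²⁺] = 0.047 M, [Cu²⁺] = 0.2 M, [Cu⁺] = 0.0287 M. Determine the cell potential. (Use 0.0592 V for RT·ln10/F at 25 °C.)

The Cu²⁺/Cu⁺ couple has the higher reduction potential and acts as the cathode, so E°_cell = +0.16 − (-0.40) = 0.56 V.
Balancing electrons gives n = 2; the reaction quotient is Q = [Cd²⁺]·[Cu⁺]^2/[Cu²⁺]^2 = 9.68 × 10^-4.
At 25 °C, E = E° − (0.0592/n) log Q = 0.56 − (0.0592/2)(-3.014) = 0.560 + 0.089 = 0.649 V.

0.649 V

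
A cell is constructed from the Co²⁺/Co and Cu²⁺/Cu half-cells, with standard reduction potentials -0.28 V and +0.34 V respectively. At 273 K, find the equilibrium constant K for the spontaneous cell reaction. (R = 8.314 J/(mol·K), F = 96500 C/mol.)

E°_cell = +0.34 − (-0.28) = 0.62 V, with n = 2 electrons transferred.
At equilibrium E = 0, so the Nernst equation gives ln K = nFE°/RT = (2)(96500)(0.62)/((8.314)(273)) = 52.72.
K = e^52.72 = 7.9 × 10^22.

7.9 × 10^22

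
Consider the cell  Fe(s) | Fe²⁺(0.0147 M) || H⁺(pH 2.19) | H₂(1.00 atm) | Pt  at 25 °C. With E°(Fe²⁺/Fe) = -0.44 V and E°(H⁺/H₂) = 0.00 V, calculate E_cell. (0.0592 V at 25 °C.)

0.36 V

The hydrogen couple is the cathode, so E°_cell = 0.44 V; n = 2.
[H⁺] = 10^(−2.19) = 0.0065 M, and Q = [Fe²⁺]·P(H₂) / [H⁺]^2 = 353.
E = E° − (0.0592/2) log Q = 0.44 − (0.0592/2)(2.547) = 0.365 V.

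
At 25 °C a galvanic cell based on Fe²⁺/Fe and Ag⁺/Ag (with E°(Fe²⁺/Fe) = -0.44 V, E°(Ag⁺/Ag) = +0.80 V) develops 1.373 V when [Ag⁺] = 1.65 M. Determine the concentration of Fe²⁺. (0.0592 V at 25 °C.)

8.7 × 10^-5 M

From the Nernst equation, log Q = n(E° − E)/0.0592 = 2(1.24 − 1.373)/0.0592 = -4.493, so Q = 3.21 × 10^-5.
With Q = [Fe²⁺]/[Ag⁺]^2 and the known concentrations, [Fe²⁺] in the numerator gives [Fe²⁺] = 8.7 × 10^-5 M.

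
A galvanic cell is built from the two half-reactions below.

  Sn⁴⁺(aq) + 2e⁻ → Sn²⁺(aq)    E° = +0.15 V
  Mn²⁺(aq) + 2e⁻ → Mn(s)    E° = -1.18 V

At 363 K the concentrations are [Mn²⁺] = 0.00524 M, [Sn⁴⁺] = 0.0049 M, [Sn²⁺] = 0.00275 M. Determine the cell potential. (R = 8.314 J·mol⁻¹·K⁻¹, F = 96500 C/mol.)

The Sn⁴⁺/Sn²⁺ couple has the higher reduction potential and acts as the cathode, so E°_cell = +0.15 − (-1.18) = 1.33 V.
Balancing electrons gives n = 2; the reaction quotient is Q = [Mn²⁺]·[Sn²⁺]/[Sn⁴⁺] = 0.00294.
E = E° − (RT/nF) ln Q = 1.33 − (8.314×363)/(2×96500) × (-5.829) = 1.330 + 0.091 = 1.421 V.

1.42 V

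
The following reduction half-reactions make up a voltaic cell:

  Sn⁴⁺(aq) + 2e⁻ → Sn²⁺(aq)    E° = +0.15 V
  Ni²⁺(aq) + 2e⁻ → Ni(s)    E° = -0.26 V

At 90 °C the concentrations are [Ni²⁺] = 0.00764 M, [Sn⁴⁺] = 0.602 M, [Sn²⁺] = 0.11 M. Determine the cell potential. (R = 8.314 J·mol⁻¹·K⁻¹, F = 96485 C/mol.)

0.513 V

The Sn⁴⁺/Sn²⁺ couple has the higher reduction potential and acts as the cathode, so E°_cell = +0.15 − (-0.26) = 0.41 V.
Balancing electrons gives n = 2; the reaction quotient is Q = [Ni²⁺]·[Sn²⁺]/[Sn⁴⁺] = 0.00140.
E = E° − (RT/nF) ln Q = 0.41 − (8.314×363)/(2×96485) × (-6.574) = 0.410 + 0.103 = 0.513 V.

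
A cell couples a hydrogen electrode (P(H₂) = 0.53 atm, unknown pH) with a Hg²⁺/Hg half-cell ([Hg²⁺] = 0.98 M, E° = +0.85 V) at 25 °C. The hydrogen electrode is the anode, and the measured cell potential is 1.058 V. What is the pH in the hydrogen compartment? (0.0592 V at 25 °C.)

E°_cell = 0.85 V and n = 2.
log Q = n(E° − E)/0.0592 = 2×(0.85 − 1.058)/0.0592 = -7.027.
With Q = [H⁺]^2 / ([Hg²⁺]·P(H₂)), solving for [H⁺] gives log[H⁺] = -3.656, so pH = 3.66.

pH = 3.66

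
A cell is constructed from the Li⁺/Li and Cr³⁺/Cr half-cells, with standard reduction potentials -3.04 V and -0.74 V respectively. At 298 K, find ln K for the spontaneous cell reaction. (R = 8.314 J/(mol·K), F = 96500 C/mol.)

E°_cell = -0.74 − (-3.04) = 2.30 V, with n = 3 electrons transferred.
At equilibrium E = 0, so the Nernst equation gives ln K = nFE°/RT = (3)(96500)(2.30)/((8.314)(298)) = 268.75.

ln K = 268.8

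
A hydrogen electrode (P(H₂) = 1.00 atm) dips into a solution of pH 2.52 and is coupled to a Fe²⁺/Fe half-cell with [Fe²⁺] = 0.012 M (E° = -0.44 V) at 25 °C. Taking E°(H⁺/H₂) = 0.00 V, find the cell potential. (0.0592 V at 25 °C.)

0.35 V

The hydrogen couple is the cathode, so E°_cell = 0.44 V; n = 2.
[H⁺] = 10^(−2.52) = 0.0030 M, and Q = [Fe²⁺]·P(H₂) / [H⁺]^2 = 1320.
E = E° − (0.0592/2) log Q = 0.44 − (0.0592/2)(3.119) = 0.348 V.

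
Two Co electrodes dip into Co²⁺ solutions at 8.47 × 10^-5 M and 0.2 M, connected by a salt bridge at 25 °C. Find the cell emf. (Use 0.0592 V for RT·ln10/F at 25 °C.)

0.100 V

Both half-cells are Co²⁺/Co, so E°_cell = 0. The concentrated side is the cathode; the cell reaction moves Co²⁺ from high to low concentration with n = 2.
Q = [Co²⁺]_dilute/[Co²⁺]_conc = 8.47 × 10^-5/0.2 = 4.23 × 10^-4.
E = 0 − (0.0592/2) log Q = −(0.0592/2)(-3.373) = 0.0998 V.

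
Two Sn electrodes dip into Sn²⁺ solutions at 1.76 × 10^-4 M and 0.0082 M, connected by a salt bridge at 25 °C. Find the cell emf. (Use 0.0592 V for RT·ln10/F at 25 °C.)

Both half-cells are Sn²⁺/Sn, so E°_cell = 0. The concentrated side is the cathode; the cell reaction moves Sn²⁺ from high to low concentration with n = 2.
Q = [Sn²⁺]_dilute/[Sn²⁺]_conc = 1.76 × 10^-4/0.0082 = 0.0215.
E = 0 − (0.0592/2) log Q = −(0.0592/2)(-1.668) = 0.0494 V.

0.049 V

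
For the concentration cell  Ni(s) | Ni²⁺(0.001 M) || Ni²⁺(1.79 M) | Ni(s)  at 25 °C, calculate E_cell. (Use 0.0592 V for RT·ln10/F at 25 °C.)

0.096 V

Both half-cells are Ni²⁺/Ni, so E°_cell = 0. The concentrated side is the cathode; the cell reaction moves Ni²⁺ from high to low concentration with n = 2.
Q = [Ni²⁺]_dilute/[Ni²⁺]_conc = 0.001/1.79 = 5.59 × 10^-4.
E = 0 − (0.0592/2) log Q = −(0.0592/2)(-3.253) = 0.0963 V.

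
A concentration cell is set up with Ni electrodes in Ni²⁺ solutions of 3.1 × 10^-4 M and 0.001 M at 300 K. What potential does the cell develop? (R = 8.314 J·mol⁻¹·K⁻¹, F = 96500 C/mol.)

Both half-cells are Ni²⁺/Ni, so E°_cell = 0. The concentrated side is the cathode; the cell reaction moves Ni²⁺ from high to low concentration with n = 2.
Q = [Ni²⁺]_dilute/[Ni²⁺]_conc = 3.1 × 10^-4/0.001 = 0.310.
E = 0 − (RT/nF) ln Q = −((8.314×300)/(2×96500))(-1.171) = 0.0151 V.

0.015 V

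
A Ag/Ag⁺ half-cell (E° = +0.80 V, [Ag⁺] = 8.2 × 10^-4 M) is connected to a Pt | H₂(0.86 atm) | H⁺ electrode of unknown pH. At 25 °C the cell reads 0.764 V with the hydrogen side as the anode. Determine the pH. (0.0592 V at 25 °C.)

E°_cell = 0.80 V and n = 2.
log Q = n(E° − E)/0.0592 = 2×(0.80 − 0.764)/0.0592 = 1.216.
With Q = [H⁺]^2 / ([Ag⁺]^2·P(H₂)), solving for [H⁺] gives log[H⁺] = -2.511, so pH = 2.51.

pH = 2.51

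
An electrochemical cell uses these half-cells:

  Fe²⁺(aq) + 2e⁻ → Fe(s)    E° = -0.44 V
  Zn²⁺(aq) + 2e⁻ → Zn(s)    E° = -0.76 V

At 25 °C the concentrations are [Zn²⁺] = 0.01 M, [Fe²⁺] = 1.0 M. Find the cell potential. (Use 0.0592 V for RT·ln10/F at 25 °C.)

0.379 V

The Fe²⁺/Fe couple has the higher reduction potential and acts as the cathode, so E°_cell = -0.44 − (-0.76) = 0.32 V.
Balancing electrons gives n = 2; the reaction quotient is Q = [Zn²⁺]/[Fe²⁺] = 0.0100.
At 25 °C, E = E° − (0.0592/n) log Q = 0.32 − (0.0592/2)(-2.000) = 0.320 + 0.059 = 0.379 V.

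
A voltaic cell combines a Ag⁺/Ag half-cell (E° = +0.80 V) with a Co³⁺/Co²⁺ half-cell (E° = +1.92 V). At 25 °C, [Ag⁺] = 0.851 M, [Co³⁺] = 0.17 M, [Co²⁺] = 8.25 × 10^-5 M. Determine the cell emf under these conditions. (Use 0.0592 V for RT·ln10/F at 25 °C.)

1.32 V

The Co³⁺/Co²⁺ couple has the higher reduction potential and acts as the cathode, so E°_cell = +1.92 − (+0.80) = 1.12 V.
Balancing electrons gives n = 1; the reaction quotient is Q = [Ag⁺]·[Co²⁺]/[Co³⁺] = 4.13 × 10^-4.
At 25 °C, E = E° − (0.0592/n) log Q = 1.12 − (0.0592/1)(-3.384) = 1.120 + 0.200 = 1.320 V.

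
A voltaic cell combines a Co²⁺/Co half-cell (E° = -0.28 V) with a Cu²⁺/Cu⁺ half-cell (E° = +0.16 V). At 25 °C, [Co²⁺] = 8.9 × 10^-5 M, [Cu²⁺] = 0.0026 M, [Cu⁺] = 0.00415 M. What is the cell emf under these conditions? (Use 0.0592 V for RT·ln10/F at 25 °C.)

0.548 V

The Cu²⁺/Cu⁺ couple has the higher reduction potential and acts as the cathode, so E°_cell = +0.16 − (-0.28) = 0.44 V.
Balancing electrons gives n = 2; the reaction quotient is Q = [Co²⁺]·[Cu⁺]^2/[Cu²⁺]^2 = 2.27 × 10^-4.
At 25 °C, E = E° − (0.0592/n) log Q = 0.44 − (0.0592/2)(-3.644) = 0.440 + 0.108 = 0.548 V.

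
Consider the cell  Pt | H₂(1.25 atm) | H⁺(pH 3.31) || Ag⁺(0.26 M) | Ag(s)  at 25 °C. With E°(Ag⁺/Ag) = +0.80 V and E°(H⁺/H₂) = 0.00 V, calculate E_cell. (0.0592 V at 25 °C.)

0.96 V

The Ag⁺/Ag couple is the cathode, so E°_cell = 0.80 V; n = 2.
[H⁺] = 10^(−3.31) = 4.9 × 10^-4 M, and Q = [H⁺]^2 / ([Ag⁺]^2·P(H₂)) = 2.84 × 10^-6.
E = E° − (0.0592/2) log Q = 0.80 − (0.0592/2)(-5.547) = 0.964 V.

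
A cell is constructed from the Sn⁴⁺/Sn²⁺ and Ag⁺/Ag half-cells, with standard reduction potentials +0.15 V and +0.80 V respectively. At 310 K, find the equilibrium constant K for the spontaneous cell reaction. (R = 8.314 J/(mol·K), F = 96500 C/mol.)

E°_cell = +0.80 − (+0.15) = 0.65 V, with n = 2 electrons transferred.
At equilibrium E = 0, so the Nernst equation gives ln K = nFE°/RT = (2)(96500)(0.65)/((8.314)(310)) = 48.67.
K = e^48.67 = 1.4 × 10^21.

1.4 × 10^21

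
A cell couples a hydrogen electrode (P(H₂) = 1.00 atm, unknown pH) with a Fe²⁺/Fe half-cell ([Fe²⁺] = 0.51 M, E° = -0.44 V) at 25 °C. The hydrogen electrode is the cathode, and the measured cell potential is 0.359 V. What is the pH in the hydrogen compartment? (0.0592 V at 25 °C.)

pH = 1.51

E°_cell = 0.44 V and n = 2.
log Q = n(E° − E)/0.0592 = 2×(0.44 − 0.359)/0.0592 = 2.736.
With Q = [Fe²⁺]·P(H₂) / [H⁺]^2, solving for [H⁺] gives log[H⁺] = -1.514, so pH = 1.51.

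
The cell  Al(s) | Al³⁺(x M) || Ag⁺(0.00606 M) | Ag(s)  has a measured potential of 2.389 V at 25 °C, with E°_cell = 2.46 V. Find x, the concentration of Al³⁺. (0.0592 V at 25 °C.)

8.8 × 10^-4 M

From the Nernst equation, log Q = n(E° − E)/0.0592 = 3(2.46 − 2.389)/0.0592 = 3.598, so Q = 3960.
With Q = [Al³⁺]/[Ag⁺]^3 and the known concentrations, [Al³⁺] in the numerator gives [Al³⁺] = 8.8 × 10^-4 M.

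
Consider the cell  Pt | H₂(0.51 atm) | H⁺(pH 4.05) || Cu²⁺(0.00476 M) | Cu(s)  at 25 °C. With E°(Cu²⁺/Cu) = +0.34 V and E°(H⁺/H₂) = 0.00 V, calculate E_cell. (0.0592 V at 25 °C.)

0.50 V

The Cu²⁺/Cu couple is the cathode, so E°_cell = 0.34 V; n = 2.
[H⁺] = 10^(−4.05) = 8.9 × 10^-5 M, and Q = [H⁺]^2 / ([Cu²⁺]·P(H₂)) = 3.27 × 10^-6.
E = E° − (0.0592/2) log Q = 0.34 − (0.0592/2)(-5.485) = 0.502 V.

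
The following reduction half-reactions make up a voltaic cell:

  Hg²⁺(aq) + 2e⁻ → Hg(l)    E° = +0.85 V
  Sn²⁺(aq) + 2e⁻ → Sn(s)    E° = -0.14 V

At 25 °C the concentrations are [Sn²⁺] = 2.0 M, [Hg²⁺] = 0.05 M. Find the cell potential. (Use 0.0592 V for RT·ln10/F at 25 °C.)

0.943 V

The Hg²⁺/Hg couple has the higher reduction potential and acts as the cathode, so E°_cell = +0.85 − (-0.14) = 0.99 V.
Balancing electrons gives n = 2; the reaction quotient is Q = [Sn²⁺]/[Hg²⁺] = 40.0.
At 25 °C, E = E° − (0.0592/n) log Q = 0.99 − (0.0592/2)(1.602) = 0.990 − 0.047 = 0.943 V.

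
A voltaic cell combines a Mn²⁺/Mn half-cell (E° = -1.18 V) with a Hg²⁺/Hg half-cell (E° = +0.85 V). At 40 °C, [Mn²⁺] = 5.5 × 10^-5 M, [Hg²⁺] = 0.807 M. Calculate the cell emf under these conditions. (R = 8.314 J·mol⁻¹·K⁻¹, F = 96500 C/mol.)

2.16 V

The Hg²⁺/Hg couple has the higher reduction potential and acts as the cathode, so E°_cell = +0.85 − (-1.18) = 2.03 V.
Balancing electrons gives n = 2; the reaction quotient is Q = [Mn²⁺]/[Hg²⁺] = 6.82 × 10^-5.
E = E° − (RT/nF) ln Q = 2.03 − (8.314×313)/(2×96500) × (-9.594) = 2.030 + 0.129 = 2.159 V.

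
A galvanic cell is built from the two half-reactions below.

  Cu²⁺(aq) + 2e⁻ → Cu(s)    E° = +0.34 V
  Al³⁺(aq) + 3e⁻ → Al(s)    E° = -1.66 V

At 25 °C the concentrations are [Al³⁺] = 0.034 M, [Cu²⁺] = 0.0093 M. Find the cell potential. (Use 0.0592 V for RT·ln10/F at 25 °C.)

The Cu²⁺/Cu couple has the higher reduction potential and acts as the cathode, so E°_cell = +0.34 − (-1.66) = 2.00 V.
Balancing electrons gives n = 6; the reaction quotient is Q = [Al³⁺]^2/[Cu²⁺]^3 = 1440.
At 25 °C, E = E° − (0.0592/n) log Q = 2.00 − (0.0592/6)(3.158) = 2.000 − 0.031 = 1.969 V.

1.97 V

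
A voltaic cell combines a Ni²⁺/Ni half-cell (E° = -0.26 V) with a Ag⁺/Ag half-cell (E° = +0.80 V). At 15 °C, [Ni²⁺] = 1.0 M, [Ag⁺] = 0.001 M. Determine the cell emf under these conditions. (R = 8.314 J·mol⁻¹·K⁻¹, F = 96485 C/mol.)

The Ag⁺/Ag couple has the higher reduction potential and acts as the cathode, so E°_cell = +0.80 − (-0.26) = 1.06 V.
Balancing electrons gives n = 2; the reaction quotient is Q = [Ni²⁺]/[Ag⁺]^2 = 1 × 10^6.
E = E° − (RT/nF) ln Q = 1.06 − (8.314×288)/(2×96485) × (13.816) = 1.060 − 0.171 = 0.889 V.

0.889 V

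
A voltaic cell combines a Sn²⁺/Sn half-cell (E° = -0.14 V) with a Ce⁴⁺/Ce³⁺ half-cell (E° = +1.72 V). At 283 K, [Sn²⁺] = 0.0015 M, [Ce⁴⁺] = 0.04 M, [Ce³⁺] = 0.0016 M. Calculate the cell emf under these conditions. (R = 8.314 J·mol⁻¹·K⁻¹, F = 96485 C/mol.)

2.02 V

The Ce⁴⁺/Ce³⁺ couple has the higher reduction potential and acts as the cathode, so E°_cell = +1.72 − (-0.14) = 1.86 V.
Balancing electrons gives n = 2; the reaction quotient is Q = [Sn²⁺]·[Ce³⁺]^2/[Ce⁴⁺]^2 = 2.4 × 10^-6.
E = E° − (RT/nF) ln Q = 1.86 − (8.314×283)/(2×96485) × (-12.940) = 1.860 + 0.158 = 2.018 V.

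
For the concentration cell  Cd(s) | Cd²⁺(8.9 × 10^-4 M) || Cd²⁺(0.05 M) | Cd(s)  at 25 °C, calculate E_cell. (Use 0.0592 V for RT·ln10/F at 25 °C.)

0.052 V

Both half-cells are Cd²⁺/Cd, so E°_cell = 0. The concentrated side is the cathode; the cell reaction moves Cd²⁺ from high to low concentration with n = 2.
Q = [Cd²⁺]_dilute/[Cd²⁺]_conc = 8.9 × 10^-4/0.05 = 0.0178.
E = 0 − (0.0592/2) log Q = −(0.0592/2)(-1.750) = 0.0518 V.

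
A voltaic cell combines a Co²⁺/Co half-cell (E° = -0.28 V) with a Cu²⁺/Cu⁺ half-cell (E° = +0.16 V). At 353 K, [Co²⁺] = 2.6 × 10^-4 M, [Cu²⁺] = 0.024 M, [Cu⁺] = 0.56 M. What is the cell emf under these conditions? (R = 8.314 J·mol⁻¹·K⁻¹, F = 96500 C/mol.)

0.470 V

The Cu²⁺/Cu⁺ couple has the higher reduction potential and acts as the cathode, so E°_cell = +0.16 − (-0.28) = 0.44 V.
Balancing electrons gives n = 2; the reaction quotient is Q = [Co²⁺]·[Cu⁺]^2/[Cu²⁺]^2 = 0.142.
E = E° − (RT/nF) ln Q = 0.44 − (8.314×353)/(2×96500) × (-1.955) = 0.440 + 0.030 = 0.470 V.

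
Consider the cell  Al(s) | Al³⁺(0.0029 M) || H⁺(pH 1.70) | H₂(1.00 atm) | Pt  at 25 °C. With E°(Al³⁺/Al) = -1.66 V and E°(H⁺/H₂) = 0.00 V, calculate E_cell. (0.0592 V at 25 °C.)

1.61 V

The hydrogen couple is the cathode, so E°_cell = 1.66 V; n = 6.
[H⁺] = 10^(−1.70) = 0.020 M, and Q = [Al³⁺]^2·P(H₂)^3 / [H⁺]^6 = 1.33 × 10^5.
E = E° − (0.0592/6) log Q = 1.66 − (0.0592/6)(5.125) = 1.609 V.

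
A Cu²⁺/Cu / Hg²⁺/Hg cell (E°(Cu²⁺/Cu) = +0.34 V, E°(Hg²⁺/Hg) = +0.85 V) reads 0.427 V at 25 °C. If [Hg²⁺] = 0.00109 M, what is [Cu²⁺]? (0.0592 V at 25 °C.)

0.69 M

From the Nernst equation, log Q = n(E° − E)/0.0592 = 2(0.51 − 0.427)/0.0592 = 2.804, so Q = 637.
With Q = [Cu²⁺]/[Hg²⁺] and the known concentrations, [Cu²⁺] in the numerator gives [Cu²⁺] = 0.69 M.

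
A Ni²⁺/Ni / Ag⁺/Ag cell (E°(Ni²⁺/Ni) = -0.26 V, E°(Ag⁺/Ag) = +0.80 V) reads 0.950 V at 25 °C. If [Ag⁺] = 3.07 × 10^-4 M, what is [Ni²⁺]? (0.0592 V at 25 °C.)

4.9 × 10^-4 M

From the Nernst equation, log Q = n(E° − E)/0.0592 = 2(1.06 − 0.950)/0.0592 = 3.716, so Q = 5200.
With Q = [Ni²⁺]/[Ag⁺]^2 and the known concentrations, [Ni²⁺] in the numerator gives [Ni²⁺] = 4.9 × 10^-4 M.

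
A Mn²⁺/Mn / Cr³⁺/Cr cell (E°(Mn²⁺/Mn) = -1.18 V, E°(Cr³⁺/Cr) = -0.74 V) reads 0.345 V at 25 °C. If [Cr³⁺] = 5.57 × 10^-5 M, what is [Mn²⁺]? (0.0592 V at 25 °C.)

From the Nernst equation, log Q = n(E° − E)/0.0592 = 6(0.44 − 0.345)/0.0592 = 9.628, so Q = 4.25 × 10^9.
With Q = [Mn²⁺]^3/[Cr³⁺]^2 and the known concentrations, [Mn²⁺]^3 in the numerator gives [Mn²⁺] = 2.4 M.

2.4 M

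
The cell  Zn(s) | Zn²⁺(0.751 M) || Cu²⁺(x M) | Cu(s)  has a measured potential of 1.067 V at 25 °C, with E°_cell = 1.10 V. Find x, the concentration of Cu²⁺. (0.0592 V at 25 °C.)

From the Nernst equation, log Q = n(E° − E)/0.0592 = 2(1.10 − 1.067)/0.0592 = 1.115, so Q = 13.0.
With Q = [Zn²⁺]/[Cu²⁺] and the known concentrations, [Cu²⁺] in the denominator gives [Cu²⁺] = 0.058 M.

0.058 M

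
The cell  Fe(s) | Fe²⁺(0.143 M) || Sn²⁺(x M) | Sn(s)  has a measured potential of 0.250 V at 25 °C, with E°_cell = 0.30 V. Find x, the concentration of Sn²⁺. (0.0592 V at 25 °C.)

From the Nernst equation, log Q = n(E° − E)/0.0592 = 2(0.30 − 0.250)/0.0592 = 1.689, so Q = 48.9.
With Q = [Fe²⁺]/[Sn²⁺] and the known concentrations, [Sn²⁺] in the denominator gives [Sn²⁺] = 0.0029 M.

0.0029 M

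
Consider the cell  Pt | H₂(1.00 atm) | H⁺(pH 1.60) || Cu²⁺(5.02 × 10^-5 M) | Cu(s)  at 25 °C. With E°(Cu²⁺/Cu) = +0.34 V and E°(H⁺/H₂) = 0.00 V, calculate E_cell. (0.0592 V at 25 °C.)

The Cu²⁺/Cu couple is the cathode, so E°_cell = 0.34 V; n = 2.
[H⁺] = 10^(−1.60) = 0.025 M, and Q = [H⁺]^2 / ([Cu²⁺]·P(H₂)) = 12.6.
E = E° − (0.0592/2) log Q = 0.34 − (0.0592/2)(1.099) = 0.307 V.

0.31 V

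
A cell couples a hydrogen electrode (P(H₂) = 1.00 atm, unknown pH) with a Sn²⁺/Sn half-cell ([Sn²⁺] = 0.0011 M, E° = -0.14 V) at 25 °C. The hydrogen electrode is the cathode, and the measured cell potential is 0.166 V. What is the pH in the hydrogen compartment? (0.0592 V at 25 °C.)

pH = 1.04

E°_cell = 0.14 V and n = 2.
log Q = n(E° − E)/0.0592 = 2×(0.14 − 0.166)/0.0592 = -0.878.
With Q = [Sn²⁺]·P(H₂) / [H⁺]^2, solving for [H⁺] gives log[H⁺] = -1.040, so pH = 1.04.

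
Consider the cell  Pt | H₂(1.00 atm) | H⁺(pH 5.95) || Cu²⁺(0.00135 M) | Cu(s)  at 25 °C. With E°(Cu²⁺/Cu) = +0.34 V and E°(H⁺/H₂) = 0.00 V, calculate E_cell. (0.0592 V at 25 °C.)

0.61 V

The Cu²⁺/Cu couple is the cathode, so E°_cell = 0.34 V; n = 2.
[H⁺] = 10^(−5.95) = 1.1 × 10^-6 M, and Q = [H⁺]^2 / ([Cu²⁺]·P(H₂)) = 9.33 × 10^-10.
E = E° − (0.0592/2) log Q = 0.34 − (0.0592/2)(-9.030) = 0.607 V.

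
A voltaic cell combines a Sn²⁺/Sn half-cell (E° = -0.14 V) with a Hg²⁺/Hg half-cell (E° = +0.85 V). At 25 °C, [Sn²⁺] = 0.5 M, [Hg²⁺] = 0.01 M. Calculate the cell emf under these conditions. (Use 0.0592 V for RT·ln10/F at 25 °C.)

0.940 V

The Hg²⁺/Hg couple has the higher reduction potential and acts as the cathode, so E°_cell = +0.85 − (-0.14) = 0.99 V.
Balancing electrons gives n = 2; the reaction quotient is Q = [Sn²⁺]/[Hg²⁺] = 50.0.
At 25 °C, E = E° − (0.0592/n) log Q = 0.99 − (0.0592/2)(1.699) = 0.990 − 0.050 = 0.940 V.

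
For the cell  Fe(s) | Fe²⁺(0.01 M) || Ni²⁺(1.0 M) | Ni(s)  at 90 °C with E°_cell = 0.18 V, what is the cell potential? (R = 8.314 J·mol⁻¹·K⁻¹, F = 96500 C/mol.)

Balancing electrons gives n = 2; the reaction quotient is Q = [Fe²⁺]/[Ni²⁺] = 0.0100.
E = E° − (RT/nF) ln Q = 0.18 − (8.314×363)/(2×96500) × (-4.605) = 0.180 + 0.072 = 0.252 V.

0.252 V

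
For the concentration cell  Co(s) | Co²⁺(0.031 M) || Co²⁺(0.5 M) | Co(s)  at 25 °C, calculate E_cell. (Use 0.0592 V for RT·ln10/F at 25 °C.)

0.036 V

Both half-cells are Co²⁺/Co, so E°_cell = 0. The concentrated side is the cathode; the cell reaction moves Co²⁺ from high to low concentration with n = 2.
Q = [Co²⁺]_dilute/[Co²⁺]_conc = 0.031/0.5 = 0.0620.
E = 0 − (0.0592/2) log Q = −(0.0592/2)(-1.208) = 0.0358 V.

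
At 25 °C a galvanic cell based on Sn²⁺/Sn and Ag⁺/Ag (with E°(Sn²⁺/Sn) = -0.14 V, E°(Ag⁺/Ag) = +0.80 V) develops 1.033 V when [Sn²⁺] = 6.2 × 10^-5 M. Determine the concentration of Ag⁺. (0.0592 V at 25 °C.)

0.29 M

From the Nernst equation, log Q = n(E° − E)/0.0592 = 2(0.94 − 1.033)/0.0592 = -3.142, so Q = 7.21 × 10^-4.
With Q = [Sn²⁺]/[Ag⁺]^2 and the known concentrations, [Ag⁺]^2 in the denominator gives [Ag⁺] = 0.29 M.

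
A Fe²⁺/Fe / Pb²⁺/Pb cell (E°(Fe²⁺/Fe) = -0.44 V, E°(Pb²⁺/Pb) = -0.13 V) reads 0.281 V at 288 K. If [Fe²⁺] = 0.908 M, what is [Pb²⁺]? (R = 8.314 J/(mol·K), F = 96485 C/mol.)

0.088 M

From the Nernst equation, ln Q = nF(E° − E)/RT = 2×96485×(0.31 − 0.281)/(8.314×288) = 2.337, so Q = 10.4.
With Q = [Fe²⁺]/[Pb²⁺] and the known concentrations, [Pb²⁺] in the denominator gives [Pb²⁺] = 0.088 M.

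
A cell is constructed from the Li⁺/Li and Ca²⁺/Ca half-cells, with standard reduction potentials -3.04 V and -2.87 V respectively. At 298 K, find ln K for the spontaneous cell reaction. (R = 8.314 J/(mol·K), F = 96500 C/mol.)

ln K = 13.2

E°_cell = -2.87 − (-3.04) = 0.17 V, with n = 2 electrons transferred.
At equilibrium E = 0, so the Nernst equation gives ln K = nFE°/RT = (2)(96500)(0.17)/((8.314)(298)) = 13.24.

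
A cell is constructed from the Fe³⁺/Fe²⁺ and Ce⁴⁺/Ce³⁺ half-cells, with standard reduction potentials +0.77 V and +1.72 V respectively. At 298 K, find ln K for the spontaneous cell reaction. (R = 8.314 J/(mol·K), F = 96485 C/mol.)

ln K = 37.0

E°_cell = +1.72 − (+0.77) = 0.95 V, with n = 1 electron transferred.
At equilibrium E = 0, so the Nernst equation gives ln K = nFE°/RT = (1)(96485)(0.95)/((8.314)(298)) = 37.00.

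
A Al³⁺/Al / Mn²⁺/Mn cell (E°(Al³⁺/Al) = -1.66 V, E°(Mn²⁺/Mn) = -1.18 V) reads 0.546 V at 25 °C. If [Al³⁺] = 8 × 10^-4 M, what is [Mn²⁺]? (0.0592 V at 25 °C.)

From the Nernst equation, log Q = n(E° − E)/0.0592 = 6(0.48 − 0.546)/0.0592 = -6.689, so Q = 2.05 × 10^-7.
With Q = [Al³⁺]^2/[Mn²⁺]^3 and the known concentrations, [Mn²⁺]^3 in the denominator gives [Mn²⁺] = 1.5 M.

1.5 M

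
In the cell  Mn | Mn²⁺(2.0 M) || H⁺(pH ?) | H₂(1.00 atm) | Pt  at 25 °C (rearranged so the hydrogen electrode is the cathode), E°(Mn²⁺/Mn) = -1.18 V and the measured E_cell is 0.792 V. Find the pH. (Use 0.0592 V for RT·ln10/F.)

pH = 6.40

E°_cell = 1.18 V and n = 2.
log Q = n(E° − E)/0.0592 = 2×(1.18 − 0.792)/0.0592 = 13.108.
With Q = [Mn²⁺]·P(H₂) / [H⁺]^2, solving for [H⁺] gives log[H⁺] = -6.404, so pH = 6.40.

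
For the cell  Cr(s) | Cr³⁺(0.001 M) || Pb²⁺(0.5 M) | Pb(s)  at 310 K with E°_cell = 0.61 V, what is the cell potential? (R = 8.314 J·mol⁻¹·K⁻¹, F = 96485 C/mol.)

Balancing electrons gives n = 6; the reaction quotient is Q = [Cr³⁺]^2/[Pb²⁺]^3 = 8 × 10^-6.
E = E° − (RT/nF) ln Q = 0.61 − (8.314×310)/(6×96485) × (-11.736) = 0.610 + 0.052 = 0.662 V.

0.662 V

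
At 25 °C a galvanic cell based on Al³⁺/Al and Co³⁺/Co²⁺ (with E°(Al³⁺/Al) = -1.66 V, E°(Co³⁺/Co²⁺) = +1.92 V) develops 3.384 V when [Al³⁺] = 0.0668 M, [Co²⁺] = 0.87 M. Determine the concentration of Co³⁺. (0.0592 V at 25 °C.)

1.7 × 10^-4 M

From the Nernst equation, log Q = n(E° − E)/0.0592 = 3(3.58 − 3.384)/0.0592 = 9.932, so Q = 8.56 × 10^9.
With Q = [Al³⁺]·[Co²⁺]^3/[Co³⁺]^3 and the known concentrations, [Co³⁺]^3 in the denominator gives [Co³⁺] = 1.7 × 10^-4 M.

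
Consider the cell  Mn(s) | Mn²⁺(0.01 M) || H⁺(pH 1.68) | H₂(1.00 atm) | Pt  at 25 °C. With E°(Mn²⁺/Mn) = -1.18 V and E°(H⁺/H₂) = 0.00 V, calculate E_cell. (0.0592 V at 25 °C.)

1.14 V

The hydrogen couple is the cathode, so E°_cell = 1.18 V; n = 2.
[H⁺] = 10^(−1.68) = 0.021 M, and Q = [Mn²⁺]·P(H₂) / [H⁺]^2 = 22.9.
E = E° − (0.0592/2) log Q = 1.18 − (0.0592/2)(1.360) = 1.140 V.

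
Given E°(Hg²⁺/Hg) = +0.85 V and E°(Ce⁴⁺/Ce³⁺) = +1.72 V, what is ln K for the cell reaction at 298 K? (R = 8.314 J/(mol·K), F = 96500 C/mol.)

ln K = 67.8

E°_cell = +1.72 − (+0.85) = 0.87 V, with n = 2 electrons transferred.
At equilibrium E = 0, so the Nernst equation gives ln K = nFE°/RT = (2)(96500)(0.87)/((8.314)(298)) = 67.77.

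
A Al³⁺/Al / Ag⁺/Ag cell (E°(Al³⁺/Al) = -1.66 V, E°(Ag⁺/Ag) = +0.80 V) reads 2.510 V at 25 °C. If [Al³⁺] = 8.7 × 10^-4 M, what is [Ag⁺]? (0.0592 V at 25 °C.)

From the Nernst equation, log Q = n(E° − E)/0.0592 = 3(2.46 − 2.510)/0.0592 = -2.534, so Q = 0.00293.
With Q = [Al³⁺]/[Ag⁺]^3 and the known concentrations, [Ag⁺]^3 in the denominator gives [Ag⁺] = 0.67 M.

0.67 M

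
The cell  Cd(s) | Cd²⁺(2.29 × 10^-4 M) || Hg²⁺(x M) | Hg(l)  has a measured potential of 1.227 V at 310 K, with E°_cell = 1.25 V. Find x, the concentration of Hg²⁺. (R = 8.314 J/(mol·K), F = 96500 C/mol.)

From the Nernst equation, ln Q = nF(E° − E)/RT = 2×96500×(1.25 − 1.227)/(8.314×310) = 1.722, so Q = 5.60.
With Q = [Cd²⁺]/[Hg²⁺] and the known concentrations, [Hg²⁺] in the denominator gives [Hg²⁺] = 4.1 × 10^-5 M.

4.1 × 10^-5 M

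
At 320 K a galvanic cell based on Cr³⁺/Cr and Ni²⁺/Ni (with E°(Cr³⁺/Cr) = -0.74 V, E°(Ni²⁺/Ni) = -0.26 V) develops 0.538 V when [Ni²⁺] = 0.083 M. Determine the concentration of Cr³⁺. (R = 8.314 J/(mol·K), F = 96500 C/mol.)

4.3 × 10^-5 M

From the Nernst equation, ln Q = nF(E° − E)/RT = 6×96500×(0.48 − 0.538)/(8.314×320) = -12.623, so Q = 3.3 × 10^-6.
With Q = [Cr³⁺]^2/[Ni²⁺]^3 and the known concentrations, [Cr³⁺]^2 in the numerator gives [Cr³⁺] = 4.3 × 10^-5 M.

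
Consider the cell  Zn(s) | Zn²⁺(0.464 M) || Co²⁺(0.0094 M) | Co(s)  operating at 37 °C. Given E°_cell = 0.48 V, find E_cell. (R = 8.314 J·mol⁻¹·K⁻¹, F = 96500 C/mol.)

0.428 V

Balancing electrons gives n = 2; the reaction quotient is Q = [Zn²⁺]/[Co²⁺] = 49.4.
E = E° − (RT/nF) ln Q = 0.48 − (8.314×310)/(2×96500) × (3.899) = 0.480 − 0.052 = 0.428 V.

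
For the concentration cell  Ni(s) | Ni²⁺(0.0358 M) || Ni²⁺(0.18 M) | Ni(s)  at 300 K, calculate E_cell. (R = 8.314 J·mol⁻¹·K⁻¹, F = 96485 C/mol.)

Both half-cells are Ni²⁺/Ni, so E°_cell = 0. The concentrated side is the cathode; the cell reaction moves Ni²⁺ from high to low concentration with n = 2.
Q = [Ni²⁺]_dilute/[Ni²⁺]_conc = 0.0358/0.18 = 0.199.
E = 0 − (RT/nF) ln Q = −((8.314×300)/(2×96485))(-1.615) = 0.0209 V.

0.021 V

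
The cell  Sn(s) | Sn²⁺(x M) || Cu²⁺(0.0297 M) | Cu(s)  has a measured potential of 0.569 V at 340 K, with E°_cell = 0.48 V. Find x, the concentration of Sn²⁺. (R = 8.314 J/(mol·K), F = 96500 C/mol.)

6.8 × 10^-5 M

From the Nernst equation, ln Q = nF(E° − E)/RT = 2×96500×(0.48 − 0.569)/(8.314×340) = -6.077, so Q = 0.00230.
With Q = [Sn²⁺]/[Cu²⁺] and the known concentrations, [Sn²⁺] in the numerator gives [Sn²⁺] = 6.8 × 10^-5 M.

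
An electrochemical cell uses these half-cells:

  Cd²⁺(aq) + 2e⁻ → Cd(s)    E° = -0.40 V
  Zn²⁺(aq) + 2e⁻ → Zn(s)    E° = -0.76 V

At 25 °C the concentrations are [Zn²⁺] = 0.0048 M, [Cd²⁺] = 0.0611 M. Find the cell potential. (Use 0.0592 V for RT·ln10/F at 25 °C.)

The Cd²⁺/Cd couple has the higher reduction potential and acts as the cathode, so E°_cell = -0.40 − (-0.76) = 0.36 V.
Balancing electrons gives n = 2; the reaction quotient is Q = [Zn²⁺]/[Cd²⁺] = 0.0786.
At 25 °C, E = E° − (0.0592/n) log Q = 0.36 − (0.0592/2)(-1.105) = 0.360 + 0.033 = 0.393 V.

0.393 V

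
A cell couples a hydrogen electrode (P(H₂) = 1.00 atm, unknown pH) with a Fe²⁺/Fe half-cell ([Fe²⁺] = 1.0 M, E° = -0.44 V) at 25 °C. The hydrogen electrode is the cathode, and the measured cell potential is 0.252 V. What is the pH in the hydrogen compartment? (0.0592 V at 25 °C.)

pH = 3.18

E°_cell = 0.44 V and n = 2.
log Q = n(E° − E)/0.0592 = 2×(0.44 − 0.252)/0.0592 = 6.351.
With Q = [Fe²⁺]·P(H₂) / [H⁺]^2, solving for [H⁺] gives log[H⁺] = -3.176, so pH = 3.18.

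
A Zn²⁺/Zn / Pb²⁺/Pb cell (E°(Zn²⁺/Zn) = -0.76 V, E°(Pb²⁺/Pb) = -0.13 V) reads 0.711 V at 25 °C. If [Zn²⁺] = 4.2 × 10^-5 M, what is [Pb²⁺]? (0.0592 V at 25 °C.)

From the Nernst equation, log Q = n(E° − E)/0.0592 = 2(0.63 − 0.711)/0.0592 = -2.736, so Q = 0.00183.
With Q = [Zn²⁺]/[Pb²⁺] and the known concentrations, [Pb²⁺] in the denominator gives [Pb²⁺] = 0.023 M.

0.023 M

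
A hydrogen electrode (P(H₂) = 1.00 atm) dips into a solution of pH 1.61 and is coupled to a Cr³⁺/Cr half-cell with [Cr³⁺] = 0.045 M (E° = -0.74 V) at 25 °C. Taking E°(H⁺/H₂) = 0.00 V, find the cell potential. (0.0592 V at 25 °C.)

0.67 V

The hydrogen couple is the cathode, so E°_cell = 0.74 V; n = 6.
[H⁺] = 10^(−1.61) = 0.025 M, and Q = [Cr³⁺]^2·P(H₂)^3 / [H⁺]^6 = 9.26 × 10^6.
E = E° − (0.0592/6) log Q = 0.74 − (0.0592/6)(6.966) = 0.671 V.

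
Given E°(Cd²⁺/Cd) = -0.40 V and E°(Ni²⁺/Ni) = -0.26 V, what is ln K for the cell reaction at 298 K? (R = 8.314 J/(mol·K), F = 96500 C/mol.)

E°_cell = -0.26 − (-0.40) = 0.14 V, with n = 2 electrons transferred.
At equilibrium E = 0, so the Nernst equation gives ln K = nFE°/RT = (2)(96500)(0.14)/((8.314)(298)) = 10.91.

ln K = 10.9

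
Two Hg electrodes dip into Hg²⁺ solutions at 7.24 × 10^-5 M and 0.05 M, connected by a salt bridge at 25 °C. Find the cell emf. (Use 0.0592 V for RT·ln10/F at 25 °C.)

0.084 V

Both half-cells are Hg²⁺/Hg, so E°_cell = 0. The concentrated side is the cathode; the cell reaction moves Hg²⁺ from high to low concentration with n = 2.
Q = [Hg²⁺]_dilute/[Hg²⁺]_conc = 7.24 × 10^-5/0.05 = 0.00145.
E = 0 − (0.0592/2) log Q = −(0.0592/2)(-2.839) = 0.0840 V.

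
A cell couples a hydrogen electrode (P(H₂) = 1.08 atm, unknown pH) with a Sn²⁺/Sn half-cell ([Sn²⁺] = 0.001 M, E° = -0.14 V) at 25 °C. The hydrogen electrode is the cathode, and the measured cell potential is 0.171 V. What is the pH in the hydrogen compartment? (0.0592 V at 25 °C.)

E°_cell = 0.14 V and n = 2.
log Q = n(E° − E)/0.0592 = 2×(0.14 − 0.171)/0.0592 = -1.047.
With Q = [Sn²⁺]·P(H₂) / [H⁺]^2, solving for [H⁺] gives log[H⁺] = -0.960, so pH = 0.96.

pH = 0.96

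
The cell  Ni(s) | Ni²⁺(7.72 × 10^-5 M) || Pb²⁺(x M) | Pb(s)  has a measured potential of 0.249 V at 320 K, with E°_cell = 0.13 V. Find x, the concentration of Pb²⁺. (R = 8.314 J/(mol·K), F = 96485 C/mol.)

From the Nernst equation, ln Q = nF(E° − E)/RT = 2×96485×(0.13 − 0.249)/(8.314×320) = -8.631, so Q = 1.78 × 10^-4.
With Q = [Ni²⁺]/[Pb²⁺] and the known concentrations, [Pb²⁺] in the denominator gives [Pb²⁺] = 0.43 M.

0.43 M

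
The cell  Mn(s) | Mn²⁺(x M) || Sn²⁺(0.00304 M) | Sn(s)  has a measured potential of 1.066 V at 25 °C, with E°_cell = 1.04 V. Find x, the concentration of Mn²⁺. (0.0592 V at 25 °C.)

From the Nernst equation, log Q = n(E° − E)/0.0592 = 2(1.04 − 1.066)/0.0592 = -0.878, so Q = 0.132.
With Q = [Mn²⁺]/[Sn²⁺] and the known concentrations, [Mn²⁺] in the numerator gives [Mn²⁺] = 4 × 10^-4 M.

4 × 10^-4 M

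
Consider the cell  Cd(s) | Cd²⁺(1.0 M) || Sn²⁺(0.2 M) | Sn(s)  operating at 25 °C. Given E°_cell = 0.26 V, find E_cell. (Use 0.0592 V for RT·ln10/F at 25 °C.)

0.239 V

Balancing electrons gives n = 2; the reaction quotient is Q = [Cd²⁺]/[Sn²⁺] = 5.00.
At 25 °C, E = E° − (0.0592/n) log Q = 0.26 − (0.0592/2)(0.699) = 0.260 − 0.021 = 0.239 V.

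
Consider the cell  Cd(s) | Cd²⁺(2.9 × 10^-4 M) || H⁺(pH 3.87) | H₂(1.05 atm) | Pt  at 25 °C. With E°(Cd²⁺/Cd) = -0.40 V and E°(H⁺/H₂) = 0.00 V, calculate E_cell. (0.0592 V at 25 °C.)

The hydrogen couple is the cathode, so E°_cell = 0.40 V; n = 2.
[H⁺] = 10^(−3.87) = 1.3 × 10^-4 M, and Q = [Cd²⁺]·P(H₂) / [H⁺]^2 = 1.67 × 10^4.
E = E° − (0.0592/2) log Q = 0.40 − (0.0592/2)(4.224) = 0.275 V.

0.27 V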